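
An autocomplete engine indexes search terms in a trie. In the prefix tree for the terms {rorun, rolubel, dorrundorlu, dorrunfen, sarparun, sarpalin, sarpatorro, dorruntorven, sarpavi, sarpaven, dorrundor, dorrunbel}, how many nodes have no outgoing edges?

11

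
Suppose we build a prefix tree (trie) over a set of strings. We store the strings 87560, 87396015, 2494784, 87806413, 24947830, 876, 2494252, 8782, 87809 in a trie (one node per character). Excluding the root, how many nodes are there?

32

Trie structure (* marks end of a word):
(root)
├─ 2
│  └─ 4
│     └─ 9
│        └─ 4
│           ├─ 2
│           │  └─ 5
│           │     └─ 2 *
│           └─ 7
│              └─ 8
│                 ├─ 3
│                 │  └─ 0 *
│                 └─ 4 *
└─ 8
   └─ 7
      ├─ 3
      │  └─ 9
      │     └─ 6
      │        └─ 0
      │           └─ 1
      │              └─ 5 *
      ├─ 5
      │  └─ 6
      │     └─ 0 *
      ├─ 6 *
      └─ 8
         ├─ 0
         │  ├─ 6
         │  │  └─ 4
         │  │     └─ 1
         │  │        └─ 3 *
         │  └─ 9 *
         └─ 2 *
Counting every labelled node above: 32.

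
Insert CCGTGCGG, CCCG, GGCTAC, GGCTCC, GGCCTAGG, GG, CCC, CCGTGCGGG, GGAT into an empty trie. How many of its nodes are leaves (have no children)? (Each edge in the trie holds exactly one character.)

A leaf is a node with no children — equivalently, the end of a word that is not a proper prefix of any other stored word.
Those words: "CCCG", "CCGTGCGGG", "GGAT", "GGCCTAGG", "GGCTAC", "GGCTCC"
Leaf count: 6

6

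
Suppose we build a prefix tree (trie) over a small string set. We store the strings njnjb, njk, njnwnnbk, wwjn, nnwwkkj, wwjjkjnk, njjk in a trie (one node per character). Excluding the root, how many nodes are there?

28

Count nodes per top-level branch (shared prefixes stored once):
  'n'-branch (njjk, njk, njnjb, njnwnnbk, nnwwkkj): 19 nodes
  'w'-branch (wwjjkjnk, wwjn): 9 nodes
Sum: 28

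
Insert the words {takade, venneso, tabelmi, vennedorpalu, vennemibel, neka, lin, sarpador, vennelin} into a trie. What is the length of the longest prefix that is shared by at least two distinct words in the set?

5

Equivalently: take the maximum, over all pairs, of their longest common prefix length.
"vennedorpalu" and "vennelin" agree on "venne" (5 characters) before diverging; nothing deeper is shared.
Longest shared-prefix length: 5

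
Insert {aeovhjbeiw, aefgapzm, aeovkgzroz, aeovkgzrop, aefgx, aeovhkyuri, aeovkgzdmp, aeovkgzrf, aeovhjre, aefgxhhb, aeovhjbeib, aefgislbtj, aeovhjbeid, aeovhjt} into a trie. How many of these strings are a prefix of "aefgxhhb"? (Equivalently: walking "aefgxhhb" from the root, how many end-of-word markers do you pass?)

2

Traverse "aefgxhhb" character by character; count nodes along the way that are marked as word ends.
Prefixes of the query that are stored words: "aefgx", "aefgxhhb"
Count: 2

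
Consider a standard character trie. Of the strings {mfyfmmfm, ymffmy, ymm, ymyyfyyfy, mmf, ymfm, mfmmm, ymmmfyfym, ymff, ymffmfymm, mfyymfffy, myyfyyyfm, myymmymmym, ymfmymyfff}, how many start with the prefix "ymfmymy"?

Walk to "ymfmymy"; the words in its subtree are exactly those with that prefix.
Words under "ymfmymy": ymfmymyfff
Count: 1

1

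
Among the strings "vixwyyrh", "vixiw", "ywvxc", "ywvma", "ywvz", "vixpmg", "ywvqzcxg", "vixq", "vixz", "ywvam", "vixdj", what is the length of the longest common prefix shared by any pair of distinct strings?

3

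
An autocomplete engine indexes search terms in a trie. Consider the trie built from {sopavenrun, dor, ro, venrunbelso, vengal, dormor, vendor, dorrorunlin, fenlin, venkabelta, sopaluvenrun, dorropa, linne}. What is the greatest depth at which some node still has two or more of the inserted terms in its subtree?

Equivalently: take the maximum, over all pairs, of their longest common prefix length.
"dorropa" and "dorrorunlin" agree on "dorro" (5 characters) before diverging; nothing deeper is shared.
Longest shared-prefix length: 5

5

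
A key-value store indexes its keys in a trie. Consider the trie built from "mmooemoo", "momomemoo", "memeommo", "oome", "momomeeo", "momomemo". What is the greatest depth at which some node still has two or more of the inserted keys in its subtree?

The deepest shared node is where two words last agree before diverging.
e.g. "momomemo" and "momomemoo" share the prefix "momomemo" of length 8; no pair shares a longer one.
Longest shared-prefix length: 8

8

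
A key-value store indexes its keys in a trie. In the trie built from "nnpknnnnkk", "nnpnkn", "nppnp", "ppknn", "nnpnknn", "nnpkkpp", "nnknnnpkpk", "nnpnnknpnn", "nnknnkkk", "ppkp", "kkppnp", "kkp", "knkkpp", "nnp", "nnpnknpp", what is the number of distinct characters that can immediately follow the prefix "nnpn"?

Walk "nnpn" from the root, arriving at one node.
Distinct next characters after "nnpn": k, n.
That node has 2 child edges.

2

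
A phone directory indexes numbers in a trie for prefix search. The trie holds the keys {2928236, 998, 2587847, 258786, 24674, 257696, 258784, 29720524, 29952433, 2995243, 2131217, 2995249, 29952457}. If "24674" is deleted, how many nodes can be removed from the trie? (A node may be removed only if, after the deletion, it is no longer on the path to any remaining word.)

4

After clearing the end-marker at "24674", prune upward until reaching a node still needed by another word.
The suffix "4674" (4 nodes) is used only by "24674"; the node for "2" still has the child "9", so pruning stops there.
Nodes removed: 4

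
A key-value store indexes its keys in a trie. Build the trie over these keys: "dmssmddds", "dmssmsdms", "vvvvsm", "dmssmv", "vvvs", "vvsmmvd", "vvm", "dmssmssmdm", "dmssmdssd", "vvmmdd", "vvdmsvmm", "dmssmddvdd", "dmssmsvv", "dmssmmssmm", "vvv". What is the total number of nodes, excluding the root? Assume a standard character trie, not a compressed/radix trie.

Insert word by word; a character creates a node only if that edge doesn't already exist:
  "dmssmddds" → 9 new (d, m, s, s, m, d, d, d, s)
  "dmssmsdms" → prefix "dmssm" already present; 4 new (s, d, m, s)
  "vvvvsm" → 6 new (v, v, v, v, s, m)
  "dmssmv" → prefix "dmssm" already present; 1 new (v)
  "vvvs" → prefix "vvv" already present; 1 new (s)
  "vvsmmvd" → prefix "vv" already present; 5 new (s, m, m, v, d)
  "vvm" → prefix "vv" already present; 1 new (m)
  "dmssmssmdm" → prefix "dmssms" already present; 4 new (s, m, d, m)
  "dmssmdssd" → prefix "dmssmd" already present; 3 new (s, s, d)
  "vvmmdd" → prefix "vvm" already present; 3 new (m, d, d)
  "vvdmsvmm" → prefix "vv" already present; 6 new (d, m, s, v, m, m)
  "dmssmddvdd" → prefix "dmssmdd" already present; 3 new (v, d, d)
  "dmssmsvv" → prefix "dmssms" already present; 2 new (v, v)
  "dmssmmssmm" → prefix "dmssm" already present; 5 new (m, s, s, m, m)
  "vvv" → prefix "vvv" already present; 0 new (none)
Total nodes = 9 + 4 + 6 + 1 + 1 + 5 + 1 + 4 + 3 + 3 + 6 + 3 + 2 + 5 + 0 = 53

53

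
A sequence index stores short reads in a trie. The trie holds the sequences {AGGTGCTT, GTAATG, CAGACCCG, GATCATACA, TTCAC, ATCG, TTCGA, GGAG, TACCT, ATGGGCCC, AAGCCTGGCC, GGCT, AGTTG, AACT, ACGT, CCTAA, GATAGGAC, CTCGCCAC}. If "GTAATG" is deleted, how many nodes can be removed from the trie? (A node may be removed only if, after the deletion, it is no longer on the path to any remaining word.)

Walk "GTAATG" from the leaf back toward the root, removing each node that no remaining word uses.
The suffix "TAATG" (5 nodes) is used only by "GTAATG"; the node for "G" still has the child "A", so pruning stops there.
Nodes removed: 5

5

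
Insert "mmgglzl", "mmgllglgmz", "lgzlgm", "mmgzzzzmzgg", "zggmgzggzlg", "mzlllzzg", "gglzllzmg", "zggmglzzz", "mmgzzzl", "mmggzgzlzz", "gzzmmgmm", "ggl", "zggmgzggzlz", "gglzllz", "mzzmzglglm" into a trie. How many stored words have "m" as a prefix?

Traverse to the node for "m", then collect every word in that subtree.
Matches: "mmgglzl", "mmggzgzlzz", "mmgllglgmz", "mmgzzzl", "mmgzzzzmzgg", "mzlllzzg", "mzzmzglglm"
Count: 7

7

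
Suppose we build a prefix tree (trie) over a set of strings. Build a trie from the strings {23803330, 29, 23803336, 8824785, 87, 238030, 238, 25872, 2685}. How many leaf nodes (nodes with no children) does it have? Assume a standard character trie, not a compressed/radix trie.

Leaves are exactly the stored words that no other stored word extends.
Those words: "238030", "23803330", "23803336", "25872", "2685", "29", "87", "8824785"
Leaf count: 8

8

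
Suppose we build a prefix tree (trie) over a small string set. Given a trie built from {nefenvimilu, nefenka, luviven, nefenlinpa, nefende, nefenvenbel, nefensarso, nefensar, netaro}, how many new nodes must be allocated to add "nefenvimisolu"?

"nefenvimi" is already a path in the trie; the remaining "solu" must be added.
So 13 − 9 = 4 new nodes.

4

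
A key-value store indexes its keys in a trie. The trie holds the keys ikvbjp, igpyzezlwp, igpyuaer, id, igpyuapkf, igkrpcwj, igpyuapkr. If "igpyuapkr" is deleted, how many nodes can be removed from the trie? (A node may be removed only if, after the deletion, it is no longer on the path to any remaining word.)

1

A node on "igpyuapkr"'s path can go only if nothing else ends at it or branches off below it.
The suffix "r" (1 node) is used only by "igpyuapkr"; the node for "igpyuapk" still has the child "f", so pruning stops there.
Nodes removed: 1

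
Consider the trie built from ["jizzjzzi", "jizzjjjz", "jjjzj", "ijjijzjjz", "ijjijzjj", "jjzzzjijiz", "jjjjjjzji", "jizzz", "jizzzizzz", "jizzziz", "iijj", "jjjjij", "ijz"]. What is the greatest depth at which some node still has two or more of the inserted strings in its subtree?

Equivalently: take the maximum, over all pairs, of their longest common prefix length.
"ijjijzjj" and "ijjijzjjz" agree on "ijjijzjj" (8 characters) before diverging; nothing deeper is shared.
Longest shared-prefix length: 8

8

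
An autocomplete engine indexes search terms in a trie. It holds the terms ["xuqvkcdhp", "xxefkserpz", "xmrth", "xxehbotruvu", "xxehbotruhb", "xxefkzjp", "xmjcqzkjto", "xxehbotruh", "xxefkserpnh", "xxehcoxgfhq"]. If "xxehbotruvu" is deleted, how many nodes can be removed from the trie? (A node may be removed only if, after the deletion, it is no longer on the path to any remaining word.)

2

After clearing the end-marker at "xxehbotruvu", prune upward until reaching a node still needed by another word.
The suffix "vu" (2 nodes) is used only by "xxehbotruvu"; the node for "xxehbotru" still has the child "h", so pruning stops there.
Nodes removed: 2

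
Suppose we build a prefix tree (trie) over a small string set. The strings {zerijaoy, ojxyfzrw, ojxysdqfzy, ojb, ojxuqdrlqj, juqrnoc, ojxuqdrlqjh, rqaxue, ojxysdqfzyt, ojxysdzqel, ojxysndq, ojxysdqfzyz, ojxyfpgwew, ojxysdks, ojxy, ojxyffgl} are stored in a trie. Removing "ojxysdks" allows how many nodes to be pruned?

After clearing the end-marker at "ojxysdks", prune upward until reaching a node still needed by another word.
The suffix "ks" (2 nodes) is used only by "ojxysdks"; the node for "ojxysd" still has the child "q", so pruning stops there.
Nodes removed: 2

2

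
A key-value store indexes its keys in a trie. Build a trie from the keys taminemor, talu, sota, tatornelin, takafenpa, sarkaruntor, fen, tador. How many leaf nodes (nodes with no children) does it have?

A leaf is a node with no children — equivalently, the end of a word that is not a proper prefix of any other stored word.
Those words: "fen", "sarkaruntor", "sota", "tador", "takafenpa", "talu", "taminemor", "tatornelin"
Leaf count: 8

8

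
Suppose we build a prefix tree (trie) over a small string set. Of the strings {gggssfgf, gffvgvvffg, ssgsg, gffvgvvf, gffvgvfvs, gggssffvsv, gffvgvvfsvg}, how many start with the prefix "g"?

6

Filter for entries beginning with "g":
Words under "g": gffvgvfvs, gffvgvvf, gffvgvvffg, gffvgvvfsvg, gggssffvsv, gggssfgf
Count: 6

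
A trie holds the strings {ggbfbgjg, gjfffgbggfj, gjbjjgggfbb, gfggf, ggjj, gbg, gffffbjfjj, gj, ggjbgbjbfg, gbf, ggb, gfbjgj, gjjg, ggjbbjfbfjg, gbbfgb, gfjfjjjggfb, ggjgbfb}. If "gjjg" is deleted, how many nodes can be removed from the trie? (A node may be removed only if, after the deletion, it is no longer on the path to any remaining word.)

2

Walk "gjjg" from the leaf back toward the root, removing each node that no remaining word uses.
The suffix "jg" (2 nodes) is used only by "gjjg"; the node for "gj" still has the child "f", so pruning stops there.
Nodes removed: 2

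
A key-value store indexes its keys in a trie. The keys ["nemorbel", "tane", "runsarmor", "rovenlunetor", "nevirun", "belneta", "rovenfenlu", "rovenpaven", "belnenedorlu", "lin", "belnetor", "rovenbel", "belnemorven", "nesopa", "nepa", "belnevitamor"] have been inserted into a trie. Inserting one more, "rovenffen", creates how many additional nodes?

3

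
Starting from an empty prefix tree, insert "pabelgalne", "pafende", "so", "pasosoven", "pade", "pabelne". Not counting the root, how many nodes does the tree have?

28

Trie structure (* marks end of a word):
(root)
├─ p
│  └─ a
│     ├─ b
│     │  └─ e
│     │     └─ l
│     │        ├─ g
│     │        │  └─ a
│     │        │     └─ l
│     │        │        └─ n
│     │        │           └─ e *
│     │        └─ n
│     │           └─ e *
│     ├─ d
│     │  └─ e *
│     ├─ f
│     │  └─ e
│     │     └─ n
│     │        └─ d
│     │           └─ e *
│     └─ s
│        └─ o
│           └─ s
│              └─ o
│                 └─ v
│                    └─ e
│                       └─ n *
└─ s
   └─ o *
Counting every labelled node above: 28.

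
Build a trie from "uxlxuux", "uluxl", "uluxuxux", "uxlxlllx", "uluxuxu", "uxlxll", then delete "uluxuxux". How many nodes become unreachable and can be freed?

1

A node on "uluxuxux"'s path can go only if nothing else ends at it or branches off below it.
The suffix "x" (1 node) is used only by "uluxuxux"; "uluxuxu" is itself a stored word, so pruning stops there.
Nodes removed: 1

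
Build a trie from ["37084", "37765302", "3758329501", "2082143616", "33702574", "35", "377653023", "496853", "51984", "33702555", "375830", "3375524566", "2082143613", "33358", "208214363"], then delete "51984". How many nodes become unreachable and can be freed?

5

Walk "51984" from the leaf back toward the root, removing each node that no remaining word uses.
No other word shares any prefix with "51984", so all 5 of its nodes go.
Nodes removed: 5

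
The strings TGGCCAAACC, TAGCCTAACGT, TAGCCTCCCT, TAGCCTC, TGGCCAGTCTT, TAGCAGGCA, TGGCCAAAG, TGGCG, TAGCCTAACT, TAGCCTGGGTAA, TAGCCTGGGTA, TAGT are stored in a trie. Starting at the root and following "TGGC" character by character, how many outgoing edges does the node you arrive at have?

2

Walk "TGGC" from the root, arriving at one node.
Characters that immediately follow "TGGC" among the stored strings: {C, G}.
That node has 2 child edges.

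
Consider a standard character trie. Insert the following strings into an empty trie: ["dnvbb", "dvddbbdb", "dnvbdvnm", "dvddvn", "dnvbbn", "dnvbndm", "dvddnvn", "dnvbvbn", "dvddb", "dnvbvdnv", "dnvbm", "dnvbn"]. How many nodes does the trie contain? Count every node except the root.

32

Trie structure (* marks end of a word):
(root)
└─ d
   ├─ n
   │  └─ v
   │     └─ b
   │        ├─ b *
   │        │  └─ n *
   │        ├─ d
   │        │  └─ v
   │        │     └─ n
   │        │        └─ m *
   │        ├─ m *
   │        ├─ n *
   │        │  └─ d
   │        │     └─ m *
   │        └─ v
   │           ├─ b
   │           │  └─ n *
   │           └─ d
   │              └─ n
   │                 └─ v *
   └─ v
      └─ d
         └─ d
            ├─ b *
            │  └─ b
            │     └─ d
            │        └─ b *
            ├─ n
            │  └─ v
            │     └─ n *
            └─ v
               └─ n *
Counting every labelled node above: 32.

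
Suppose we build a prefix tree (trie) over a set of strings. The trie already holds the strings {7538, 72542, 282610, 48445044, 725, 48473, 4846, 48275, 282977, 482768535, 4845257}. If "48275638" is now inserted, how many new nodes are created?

Walking "48275638" from the root, the first 5 characters ("48275") follow existing edges; "6" is the first miss.
Each of the 3 remaining characters creates one node.

3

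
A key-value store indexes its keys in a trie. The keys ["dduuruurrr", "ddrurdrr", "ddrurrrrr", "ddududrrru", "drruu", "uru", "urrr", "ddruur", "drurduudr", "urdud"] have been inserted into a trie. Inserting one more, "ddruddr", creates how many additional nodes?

Walking "ddruddr" from the root, the first 4 characters ("ddru") follow existing edges; "d" is the first miss.
New nodes needed: |"ddruddr"| − 4 = 7 − 4 = 3.

3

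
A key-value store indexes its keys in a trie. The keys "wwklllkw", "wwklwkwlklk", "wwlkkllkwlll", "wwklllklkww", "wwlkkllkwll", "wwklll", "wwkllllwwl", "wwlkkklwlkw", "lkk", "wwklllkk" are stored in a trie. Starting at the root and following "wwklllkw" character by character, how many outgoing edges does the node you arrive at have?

Follow the path "wwklllkw" to its node, then look at its outgoing edges.
No stored string extends past "wwklllkw".
That node has 0 child edges.

0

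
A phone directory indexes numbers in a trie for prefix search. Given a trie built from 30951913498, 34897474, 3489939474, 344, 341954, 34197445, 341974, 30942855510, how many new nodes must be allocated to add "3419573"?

2

Walking "3419573" from the root, the first 5 characters ("34195") follow existing edges; "7" is the first miss.
So 7 − 5 = 2 new nodes.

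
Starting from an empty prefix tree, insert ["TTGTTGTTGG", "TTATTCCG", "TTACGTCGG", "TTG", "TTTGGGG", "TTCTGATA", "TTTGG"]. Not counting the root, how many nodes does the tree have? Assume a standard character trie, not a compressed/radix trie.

33

Count nodes per top-level branch (shared prefixes stored once):
  'T'-branch (TTACGTCGG, TTATTCCG, TTCTGATA, TTG, TTGTTGTTGG, TTTGG, TTTGGGG): 33 nodes
Sum: 33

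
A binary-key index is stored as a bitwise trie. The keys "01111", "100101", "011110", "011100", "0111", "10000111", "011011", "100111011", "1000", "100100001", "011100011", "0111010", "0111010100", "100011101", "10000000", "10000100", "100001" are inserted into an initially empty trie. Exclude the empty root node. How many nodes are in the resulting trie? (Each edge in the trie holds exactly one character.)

Trace insertions, counting only characters that open a new branch:
  "01111" → 5 new (0, 1, 1, 1, 1)
  "100101" → 6 new (1, 0, 0, 1, 0, 1)
  "011110" → prefix "01111" already present; 1 new (0)
  "011100" → prefix "0111" already present; 2 new (0, 0)
  "0111" → prefix "0111" already present; 0 new (none)
  "10000111" → prefix "100" already present; 5 new (0, 0, 1, 1, 1)
  "011011" → prefix "011" already present; 3 new (0, 1, 1)
  "100111011" → prefix "1001" already present; 5 new (1, 1, 0, 1, 1)
  "1000" → prefix "1000" already present; 0 new (none)
  "100100001" → prefix "10010" already present; 4 new (0, 0, 0, 1)
  "011100011" → prefix "011100" already present; 3 new (0, 1, 1)
  "0111010" → prefix "01110" already present; 2 new (1, 0)
  "0111010100" → prefix "0111010" already present; 3 new (1, 0, 0)
  "100011101" → prefix "1000" already present; 5 new (1, 1, 1, 0, 1)
  "10000000" → prefix "10000" already present; 3 new (0, 0, 0)
  "10000100" → prefix "100001" already present; 2 new (0, 0)
  "100001" → prefix "100001" already present; 0 new (none)
Total nodes = 5 + 6 + 1 + 2 + 0 + 5 + 3 + 5 + 0 + 4 + 3 + 2 + 3 + 5 + 3 + 2 + 0 = 49

49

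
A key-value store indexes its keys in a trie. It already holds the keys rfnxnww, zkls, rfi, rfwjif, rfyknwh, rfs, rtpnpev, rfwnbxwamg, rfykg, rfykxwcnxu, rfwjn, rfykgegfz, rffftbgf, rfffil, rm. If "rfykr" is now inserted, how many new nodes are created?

1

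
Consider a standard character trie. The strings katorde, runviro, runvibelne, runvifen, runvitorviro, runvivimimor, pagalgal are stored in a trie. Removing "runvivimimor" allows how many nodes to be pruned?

7

Walk "runvivimimor" from the leaf back toward the root, removing each node that no remaining word uses.
The suffix "vimimor" (7 nodes) is used only by "runvivimimor"; the node for "runvi" still has the child "r", so pruning stops there.
Nodes removed: 7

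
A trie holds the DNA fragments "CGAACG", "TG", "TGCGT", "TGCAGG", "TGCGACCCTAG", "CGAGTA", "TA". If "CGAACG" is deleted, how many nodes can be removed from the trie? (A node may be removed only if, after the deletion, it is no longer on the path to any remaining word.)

After clearing the end-marker at "CGAACG", prune upward until reaching a node still needed by another word.
The suffix "ACG" (3 nodes) is used only by "CGAACG"; the node for "CGA" still has the child "G", so pruning stops there.
Nodes removed: 3

3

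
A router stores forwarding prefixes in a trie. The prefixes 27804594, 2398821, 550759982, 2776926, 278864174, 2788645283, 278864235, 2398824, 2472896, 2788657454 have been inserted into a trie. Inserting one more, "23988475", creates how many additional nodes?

3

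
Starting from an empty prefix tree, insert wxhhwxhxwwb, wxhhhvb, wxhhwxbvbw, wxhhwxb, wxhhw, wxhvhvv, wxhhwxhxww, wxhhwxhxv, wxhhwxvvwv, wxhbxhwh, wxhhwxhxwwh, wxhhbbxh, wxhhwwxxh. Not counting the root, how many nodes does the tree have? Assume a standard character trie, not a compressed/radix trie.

41

For each word, the new-node count is its length minus the longest prefix already in the trie:
  "wxhhwxhxwwb" → 11 new (w, x, h, h, w, x, h, x, w, w, b)
  "wxhhhvb" → prefix "wxhh" already present; 3 new (h, v, b)
  "wxhhwxbvbw" → prefix "wxhhwx" already present; 4 new (b, v, b, w)
  "wxhhwxb" → prefix "wxhhwxb" already present; 0 new (none)
  "wxhhw" → prefix "wxhhw" already present; 0 new (none)
  "wxhvhvv" → prefix "wxh" already present; 4 new (v, h, v, v)
  "wxhhwxhxww" → prefix "wxhhwxhxww" already present; 0 new (none)
  "wxhhwxhxv" → prefix "wxhhwxhx" already present; 1 new (v)
  "wxhhwxvvwv" → prefix "wxhhwx" already present; 4 new (v, v, w, v)
  "wxhbxhwh" → prefix "wxh" already present; 5 new (b, x, h, w, h)
  "wxhhwxhxwwh" → prefix "wxhhwxhxww" already present; 1 new (h)
  "wxhhbbxh" → prefix "wxhh" already present; 4 new (b, b, x, h)
  "wxhhwwxxh" → prefix "wxhhw" already present; 4 new (w, x, x, h)
Total nodes = 11 + 3 + 4 + 0 + 0 + 4 + 0 + 1 + 4 + 5 + 1 + 4 + 4 = 41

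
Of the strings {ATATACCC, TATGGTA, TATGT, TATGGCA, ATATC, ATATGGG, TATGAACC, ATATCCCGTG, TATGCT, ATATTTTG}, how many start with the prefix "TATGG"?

Traverse to the node for "TATGG", then collect every word in that subtree.
Matches: "TATGGCA", "TATGGTA"
Count: 2

2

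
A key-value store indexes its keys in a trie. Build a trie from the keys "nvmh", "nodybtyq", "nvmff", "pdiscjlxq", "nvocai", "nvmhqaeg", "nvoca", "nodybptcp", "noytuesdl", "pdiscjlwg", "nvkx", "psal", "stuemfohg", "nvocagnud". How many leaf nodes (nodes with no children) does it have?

A leaf is a node with no children — equivalently, the end of a word that is not a proper prefix of any other stored word.
Those words: "nodybptcp", "nodybtyq", "noytuesdl", "nvkx", "nvmff", "nvmhqaeg", "nvocagnud", "nvocai", "pdiscjlwg", "pdiscjlxq", "psal", "stuemfohg"
Leaf count: 12

12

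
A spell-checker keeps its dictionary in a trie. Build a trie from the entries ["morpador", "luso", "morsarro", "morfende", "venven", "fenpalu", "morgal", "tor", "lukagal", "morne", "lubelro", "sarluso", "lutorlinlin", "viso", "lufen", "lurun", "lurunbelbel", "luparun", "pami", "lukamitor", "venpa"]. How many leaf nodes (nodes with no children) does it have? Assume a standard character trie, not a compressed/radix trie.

A leaf is a node with no children — equivalently, the end of a word that is not a proper prefix of any other stored word.
Those words: "fenpalu", "lubelro", "lufen", "lukagal", "lukamitor", "luparun", "lurunbelbel", "luso", "lutorlinlin", "morfende", "morgal", "morne", "morpador", "morsarro", "pami", "sarluso", "tor", "venpa", "venven", "viso"
Leaf count: 20

20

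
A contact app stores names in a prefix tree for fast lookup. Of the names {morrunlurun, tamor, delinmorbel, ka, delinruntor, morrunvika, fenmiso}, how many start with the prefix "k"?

1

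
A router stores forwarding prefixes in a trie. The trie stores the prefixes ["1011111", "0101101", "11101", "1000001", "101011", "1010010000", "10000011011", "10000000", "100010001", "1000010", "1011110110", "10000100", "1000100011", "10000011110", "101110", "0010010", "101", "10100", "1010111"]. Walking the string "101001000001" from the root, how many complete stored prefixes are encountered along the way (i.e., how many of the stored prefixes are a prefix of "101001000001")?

Check each prefix of "101001000001" against the stored set — each match is an end-marker on the path.
Prefixes of the query that are stored words: "101", "10100", "1010010000"
Count: 3

3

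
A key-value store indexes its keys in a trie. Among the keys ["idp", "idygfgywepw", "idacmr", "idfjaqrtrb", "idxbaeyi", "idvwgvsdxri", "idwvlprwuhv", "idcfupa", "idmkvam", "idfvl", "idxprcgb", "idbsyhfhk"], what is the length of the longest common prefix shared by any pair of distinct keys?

3

The deepest shared node is where two words last agree before diverging.
e.g. "idfjaqrtrb" and "idfvl" share the prefix "idf" of length 3; no pair shares a longer one.
Longest shared-prefix length: 3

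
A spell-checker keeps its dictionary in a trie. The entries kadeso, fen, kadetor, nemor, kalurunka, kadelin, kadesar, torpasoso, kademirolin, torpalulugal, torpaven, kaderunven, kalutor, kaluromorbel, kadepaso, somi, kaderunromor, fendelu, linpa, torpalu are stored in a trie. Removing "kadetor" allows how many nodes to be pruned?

3

After clearing the end-marker at "kadetor", prune upward until reaching a node still needed by another word.
The suffix "tor" (3 nodes) is used only by "kadetor"; the node for "kade" still has the child "s", so pruning stops there.
Nodes removed: 3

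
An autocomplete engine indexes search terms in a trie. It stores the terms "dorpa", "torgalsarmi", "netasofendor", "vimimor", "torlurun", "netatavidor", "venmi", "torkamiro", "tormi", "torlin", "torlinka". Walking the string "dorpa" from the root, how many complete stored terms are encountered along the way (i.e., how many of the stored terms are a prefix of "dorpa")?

Traverse "dorpa" character by character; count nodes along the way that are marked as word ends.
Prefixes of the query that are stored words: "dorpa"
Count: 1

1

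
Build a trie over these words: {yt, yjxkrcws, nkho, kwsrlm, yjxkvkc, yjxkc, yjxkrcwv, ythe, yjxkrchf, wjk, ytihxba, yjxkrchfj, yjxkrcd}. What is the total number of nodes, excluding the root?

For each word, the new-node count is its length minus the longest prefix already in the trie:
  "yt" → 2 new (y, t)
  "yjxkrcws" → prefix "y" already present; 7 new (j, x, k, r, c, w, s)
  "nkho" → 4 new (n, k, h, o)
  "kwsrlm" → 6 new (k, w, s, r, l, m)
  "yjxkvkc" → prefix "yjxk" already present; 3 new (v, k, c)
  "yjxkc" → prefix "yjxk" already present; 1 new (c)
  "yjxkrcwv" → prefix "yjxkrcw" already present; 1 new (v)
  "ythe" → prefix "yt" already present; 2 new (h, e)
  "yjxkrchf" → prefix "yjxkrc" already present; 2 new (h, f)
  "wjk" → 3 new (w, j, k)
  "ytihxba" → prefix "yt" already present; 5 new (i, h, x, b, a)
  "yjxkrchfj" → prefix "yjxkrchf" already present; 1 new (j)
  "yjxkrcd" → prefix "yjxkrc" already present; 1 new (d)
Total nodes = 2 + 7 + 4 + 6 + 3 + 1 + 1 + 2 + 2 + 3 + 5 + 1 + 1 = 38

38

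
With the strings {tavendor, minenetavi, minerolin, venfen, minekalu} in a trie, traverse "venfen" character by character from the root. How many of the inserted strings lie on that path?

1

Walk "venfen" from the root; an end-of-word marker is hit whenever a stored word is a prefix of "venfen".
Prefixes of the query that are stored words: "venfen"
Count: 1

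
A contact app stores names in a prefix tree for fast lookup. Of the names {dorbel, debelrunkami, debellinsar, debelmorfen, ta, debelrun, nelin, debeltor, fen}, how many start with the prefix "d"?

Traverse to the node for "d", then collect every word in that subtree.
Matches: "debellinsar", "debelmorfen", "debelrun", "debelrunkami", "debeltor", "dorbel"
Count: 6

6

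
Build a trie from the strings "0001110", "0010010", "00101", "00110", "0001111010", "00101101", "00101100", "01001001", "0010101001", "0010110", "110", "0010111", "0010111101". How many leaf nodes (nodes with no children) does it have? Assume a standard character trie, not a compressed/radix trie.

10

A leaf is a node with no children — equivalently, the end of a word that is not a proper prefix of any other stored word.
Those words: "0001110", "0001111010", "0010010", "0010101001", "00101100", "00101101", "0010111101", "00110", "01001001", "110"
Leaf count: 10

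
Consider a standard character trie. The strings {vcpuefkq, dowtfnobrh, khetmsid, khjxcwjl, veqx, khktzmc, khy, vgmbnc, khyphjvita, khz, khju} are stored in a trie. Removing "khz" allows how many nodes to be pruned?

1

Walk "khz" from the leaf back toward the root, removing each node that no remaining word uses.
The suffix "z" (1 node) is used only by "khz"; the node for "kh" still has the child "e", so pruning stops there.
Nodes removed: 1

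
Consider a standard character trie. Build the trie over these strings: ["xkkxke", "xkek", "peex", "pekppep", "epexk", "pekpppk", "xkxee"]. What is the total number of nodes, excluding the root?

27

For each word, the new-node count is its length minus the longest prefix already in the trie:
  "xkkxke" → 6 new (x, k, k, x, k, e)
  "xkek" → prefix "xk" already present; 2 new (e, k)
  "peex" → 4 new (p, e, e, x)
  "pekppep" → prefix "pe" already present; 5 new (k, p, p, e, p)
  "epexk" → 5 new (e, p, e, x, k)
  "pekpppk" → prefix "pekpp" already present; 2 new (p, k)
  "xkxee" → prefix "xk" already present; 3 new (x, e, e)
Total nodes = 6 + 2 + 4 + 5 + 5 + 2 + 3 = 27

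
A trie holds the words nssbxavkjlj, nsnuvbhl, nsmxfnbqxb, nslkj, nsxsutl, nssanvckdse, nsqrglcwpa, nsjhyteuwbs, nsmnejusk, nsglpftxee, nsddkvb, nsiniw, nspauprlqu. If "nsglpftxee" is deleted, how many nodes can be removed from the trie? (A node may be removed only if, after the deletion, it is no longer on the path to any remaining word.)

8

After clearing the end-marker at "nsglpftxee", prune upward until reaching a node still needed by another word.
The suffix "glpftxee" (8 nodes) is used only by "nsglpftxee"; the node for "ns" still has the child "s", so pruning stops there.
Nodes removed: 8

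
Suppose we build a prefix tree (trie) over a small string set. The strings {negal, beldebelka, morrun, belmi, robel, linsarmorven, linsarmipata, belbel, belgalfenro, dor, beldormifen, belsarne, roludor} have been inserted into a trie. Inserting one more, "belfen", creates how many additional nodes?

3

The longest prefix of "belfen" already in the trie is "bel" (length 3).
Each of the 3 remaining characters creates one node.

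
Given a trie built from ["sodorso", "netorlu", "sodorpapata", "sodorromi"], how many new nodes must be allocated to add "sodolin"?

The longest prefix of "sodolin" already in the trie is "sodo" (length 4).
So 7 − 4 = 3 new nodes.

3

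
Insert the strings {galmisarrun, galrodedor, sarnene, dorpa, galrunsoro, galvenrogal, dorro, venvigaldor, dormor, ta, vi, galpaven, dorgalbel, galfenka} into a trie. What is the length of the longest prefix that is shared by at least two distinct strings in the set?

4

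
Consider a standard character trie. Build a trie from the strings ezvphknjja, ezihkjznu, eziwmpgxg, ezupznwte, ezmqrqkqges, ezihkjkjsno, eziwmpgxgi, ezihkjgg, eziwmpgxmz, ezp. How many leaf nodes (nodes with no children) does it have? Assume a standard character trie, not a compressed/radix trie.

9

A leaf is a node with no children — equivalently, the end of a word that is not a proper prefix of any other stored word.
Those words: "ezihkjgg", "ezihkjkjsno", "ezihkjznu", "eziwmpgxgi", "eziwmpgxmz", "ezmqrqkqges", "ezp", "ezupznwte", "ezvphknjja"
Leaf count: 9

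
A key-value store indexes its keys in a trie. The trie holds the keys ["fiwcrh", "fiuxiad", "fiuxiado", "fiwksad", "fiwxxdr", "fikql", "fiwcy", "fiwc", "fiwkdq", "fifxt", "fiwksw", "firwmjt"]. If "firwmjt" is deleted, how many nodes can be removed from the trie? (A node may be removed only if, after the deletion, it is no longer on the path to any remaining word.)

5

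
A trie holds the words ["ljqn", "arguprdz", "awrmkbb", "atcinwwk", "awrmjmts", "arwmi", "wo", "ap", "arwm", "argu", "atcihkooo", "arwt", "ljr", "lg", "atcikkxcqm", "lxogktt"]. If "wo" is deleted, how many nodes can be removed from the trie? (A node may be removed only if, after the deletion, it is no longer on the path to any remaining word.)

2

Walk "wo" from the leaf back toward the root, removing each node that no remaining word uses.
No other word shares any prefix with "wo", so all 2 of its nodes go.
Nodes removed: 2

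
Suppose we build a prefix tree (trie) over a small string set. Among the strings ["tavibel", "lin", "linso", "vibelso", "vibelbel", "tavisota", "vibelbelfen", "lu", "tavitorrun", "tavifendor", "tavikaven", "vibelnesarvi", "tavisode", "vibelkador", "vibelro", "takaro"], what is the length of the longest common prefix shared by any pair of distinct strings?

The deepest shared node is where two words last agree before diverging.
"vibelbel" and "vibelbelfen" agree on "vibelbel" (8 characters) before diverging; nothing deeper is shared.
Longest shared-prefix length: 8

8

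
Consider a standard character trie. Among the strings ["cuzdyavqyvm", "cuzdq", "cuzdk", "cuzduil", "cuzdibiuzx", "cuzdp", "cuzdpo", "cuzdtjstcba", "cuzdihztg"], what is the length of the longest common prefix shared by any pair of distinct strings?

Equivalently: take the maximum, over all pairs, of their longest common prefix length.
"cuzdibiuzx" and "cuzdihztg" agree on "cuzdi" (5 characters) before diverging; nothing deeper is shared.
Longest shared-prefix length: 5

5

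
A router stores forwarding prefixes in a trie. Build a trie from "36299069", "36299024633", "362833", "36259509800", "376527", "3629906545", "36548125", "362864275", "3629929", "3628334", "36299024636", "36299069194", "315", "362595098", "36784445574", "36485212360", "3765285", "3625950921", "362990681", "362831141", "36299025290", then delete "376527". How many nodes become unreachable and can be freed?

After clearing the end-marker at "376527", prune upward until reaching a node still needed by another word.
The suffix "7" (1 node) is used only by "376527"; the node for "37652" still has the child "8", so pruning stops there.
Nodes removed: 1

1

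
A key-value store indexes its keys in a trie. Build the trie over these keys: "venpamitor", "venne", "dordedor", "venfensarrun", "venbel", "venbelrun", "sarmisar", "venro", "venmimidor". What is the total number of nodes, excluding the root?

52

Count nodes per top-level branch (shared prefixes stored once):
  'd'-branch (dordedor): 8 nodes
  's'-branch (sarmisar): 8 nodes
  'v'-branch (venbel, venbelrun, venfensarrun, venmimidor, venne, venpamitor, venro): 36 nodes
Sum: 52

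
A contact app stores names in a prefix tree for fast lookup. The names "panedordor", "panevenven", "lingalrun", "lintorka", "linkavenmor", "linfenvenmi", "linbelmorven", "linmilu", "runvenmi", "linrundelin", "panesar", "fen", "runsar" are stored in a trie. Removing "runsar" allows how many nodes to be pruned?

3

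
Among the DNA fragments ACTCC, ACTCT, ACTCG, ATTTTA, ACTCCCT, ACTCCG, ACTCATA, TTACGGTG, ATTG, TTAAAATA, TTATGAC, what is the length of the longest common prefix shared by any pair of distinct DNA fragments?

5

Look for the deepest trie node that still has at least two words in its subtree.
"ACTCC" and "ACTCCCT" agree on "ACTCC" (5 characters) before diverging; nothing deeper is shared.
Longest shared-prefix length: 5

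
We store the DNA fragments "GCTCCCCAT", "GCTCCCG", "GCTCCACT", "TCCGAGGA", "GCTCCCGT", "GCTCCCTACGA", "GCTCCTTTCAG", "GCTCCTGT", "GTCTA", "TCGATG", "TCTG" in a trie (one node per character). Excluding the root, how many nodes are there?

45

Count nodes per top-level branch (shared prefixes stored once):
  'G'-branch (GCTCCACT, GCTCCCCAT, GCTCCCG, GCTCCCGT, GCTCCCTACGA, GCTCCTGT, GCTCCTTTCAG, GTCTA): 31 nodes
  'T'-branch (TCCGAGGA, TCGATG, TCTG): 14 nodes
Sum: 45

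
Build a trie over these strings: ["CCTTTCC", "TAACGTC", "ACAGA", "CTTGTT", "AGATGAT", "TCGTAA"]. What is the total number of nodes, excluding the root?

35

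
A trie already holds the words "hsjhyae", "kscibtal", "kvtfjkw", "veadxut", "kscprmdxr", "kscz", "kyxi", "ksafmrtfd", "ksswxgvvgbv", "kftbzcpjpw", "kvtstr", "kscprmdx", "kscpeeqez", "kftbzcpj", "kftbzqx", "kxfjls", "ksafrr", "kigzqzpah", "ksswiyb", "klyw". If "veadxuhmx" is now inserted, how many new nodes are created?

Walking "veadxuhmx" from the root, the first 6 characters ("veadxu") follow existing edges; "h" is the first miss.
So 9 − 6 = 3 new nodes.

3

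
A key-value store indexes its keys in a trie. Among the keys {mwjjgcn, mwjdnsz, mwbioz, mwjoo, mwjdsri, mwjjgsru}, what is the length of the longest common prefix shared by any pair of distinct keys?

Equivalently: take the maximum, over all pairs, of their longest common prefix length.
e.g. "mwjjgcn" and "mwjjgsru" share the prefix "mwjjg" of length 5; no pair shares a longer one.
Longest shared-prefix length: 5

5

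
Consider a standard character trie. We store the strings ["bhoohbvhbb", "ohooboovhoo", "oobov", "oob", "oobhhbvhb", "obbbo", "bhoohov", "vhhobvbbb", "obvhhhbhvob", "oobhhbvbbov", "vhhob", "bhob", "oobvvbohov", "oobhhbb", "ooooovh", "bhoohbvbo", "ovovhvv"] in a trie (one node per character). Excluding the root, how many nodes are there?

Count nodes per top-level branch (shared prefixes stored once):
  'b'-branch (bhob, bhoohbvbo, bhoohbvhbb, bhoohov): 15 nodes
  'o'-branch (obbbo, obvhhhbhvob, ohooboovhoo, oob, oobhhbb, oobhhbvbbov, oobhhbvhb, oobov, oobvvbohov, ooooovh, ovovhvv): 57 nodes
  'v'-branch (vhhob, vhhobvbbb): 9 nodes
Sum: 81

81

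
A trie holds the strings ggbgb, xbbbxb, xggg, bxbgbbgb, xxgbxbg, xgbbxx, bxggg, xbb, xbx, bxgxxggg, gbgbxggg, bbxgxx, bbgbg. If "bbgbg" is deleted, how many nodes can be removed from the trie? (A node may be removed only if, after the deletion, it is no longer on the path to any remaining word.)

Walk "bbgbg" from the leaf back toward the root, removing each node that no remaining word uses.
The suffix "gbg" (3 nodes) is used only by "bbgbg"; the node for "bb" still has the child "x", so pruning stops there.
Nodes removed: 3

3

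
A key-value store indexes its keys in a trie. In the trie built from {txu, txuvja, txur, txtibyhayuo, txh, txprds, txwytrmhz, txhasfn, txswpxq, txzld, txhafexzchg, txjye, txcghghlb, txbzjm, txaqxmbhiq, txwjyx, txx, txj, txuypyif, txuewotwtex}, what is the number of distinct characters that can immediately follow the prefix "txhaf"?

Follow the path "txhaf" to its node, then look at its outgoing edges.
Characters that immediately follow "txhaf" among the stored strings: {e}.
That node has 1 child edge.

1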